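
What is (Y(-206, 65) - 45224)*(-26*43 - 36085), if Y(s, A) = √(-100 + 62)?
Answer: 1682468472 - 37203*I*√38 ≈ 1.6825e+9 - 2.2933e+5*I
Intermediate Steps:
Y(s, A) = I*√38 (Y(s, A) = √(-38) = I*√38)
(Y(-206, 65) - 45224)*(-26*43 - 36085) = (I*√38 - 45224)*(-26*43 - 36085) = (-45224 + I*√38)*(-1118 - 36085) = (-45224 + I*√38)*(-37203) = 1682468472 - 37203*I*√38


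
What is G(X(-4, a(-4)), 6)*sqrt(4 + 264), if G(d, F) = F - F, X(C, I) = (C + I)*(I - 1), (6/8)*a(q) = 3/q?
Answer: 0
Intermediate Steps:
a(q) = 4/q (a(q) = 4*(3/q)/3 = 4/q)
X(C, I) = (-1 + I)*(C + I) (X(C, I) = (C + I)*(-1 + I) = (-1 + I)*(C + I))
G(d, F) = 0
G(X(-4, a(-4)), 6)*sqrt(4 + 264) = 0*sqrt(4 + 264) = 0*sqrt(268) = 0*(2*sqrt(67)) = 0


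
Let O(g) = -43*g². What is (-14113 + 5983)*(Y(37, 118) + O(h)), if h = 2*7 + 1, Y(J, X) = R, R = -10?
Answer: 78739050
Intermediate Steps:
Y(J, X) = -10
h = 15 (h = 14 + 1 = 15)
(-14113 + 5983)*(Y(37, 118) + O(h)) = (-14113 + 5983)*(-10 - 43*15²) = -8130*(-10 - 43*225) = -8130*(-10 - 9675) = -8130*(-9685) = 78739050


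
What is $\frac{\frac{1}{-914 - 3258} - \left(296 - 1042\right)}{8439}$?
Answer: $\frac{1037437}{11735836} \approx 0.088399$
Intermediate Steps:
$\frac{\frac{1}{-914 - 3258} - \left(296 - 1042\right)}{8439} = \left(\frac{1}{-4172} - -746\right) \frac{1}{8439} = \left(- \frac{1}{4172} + 746\right) \frac{1}{8439} = \frac{3112311}{4172} \cdot \frac{1}{8439} = \frac{1037437}{11735836}$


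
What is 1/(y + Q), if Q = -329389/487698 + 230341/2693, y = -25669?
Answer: -1313370714/33601463057225 ≈ -3.9087e-5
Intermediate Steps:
Q = 111449800441/1313370714 (Q = -329389*1/487698 + 230341*(1/2693) = -329389/487698 + 230341/2693 = 111449800441/1313370714 ≈ 84.858)
1/(y + Q) = 1/(-25669 + 111449800441/1313370714) = 1/(-33601463057225/1313370714) = -1313370714/33601463057225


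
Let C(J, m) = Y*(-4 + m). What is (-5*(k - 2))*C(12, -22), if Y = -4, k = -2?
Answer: 2080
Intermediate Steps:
C(J, m) = 16 - 4*m (C(J, m) = -4*(-4 + m) = 16 - 4*m)
(-5*(k - 2))*C(12, -22) = (-5*(-2 - 2))*(16 - 4*(-22)) = (-5*(-4))*(16 + 88) = 20*104 = 2080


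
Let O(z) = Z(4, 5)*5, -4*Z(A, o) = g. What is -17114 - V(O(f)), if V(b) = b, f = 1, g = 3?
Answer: -68441/4 ≈ -17110.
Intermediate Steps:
Z(A, o) = -3/4 (Z(A, o) = -1/4*3 = -3/4)
O(z) = -15/4 (O(z) = -3/4*5 = -15/4)
-17114 - V(O(f)) = -17114 - 1*(-15/4) = -17114 + 15/4 = -68441/4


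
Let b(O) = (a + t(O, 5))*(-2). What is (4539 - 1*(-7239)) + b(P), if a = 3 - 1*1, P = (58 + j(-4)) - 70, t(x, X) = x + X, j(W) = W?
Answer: 11796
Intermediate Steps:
t(x, X) = X + x
P = -16 (P = (58 - 4) - 70 = 54 - 70 = -16)
a = 2 (a = 3 - 1 = 2)
b(O) = -14 - 2*O (b(O) = (2 + (5 + O))*(-2) = (7 + O)*(-2) = -14 - 2*O)
(4539 - 1*(-7239)) + b(P) = (4539 - 1*(-7239)) + (-14 - 2*(-16)) = (4539 + 7239) + (-14 + 32) = 11778 + 18 = 11796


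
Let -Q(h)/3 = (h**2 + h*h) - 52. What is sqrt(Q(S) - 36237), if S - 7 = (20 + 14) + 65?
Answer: I*sqrt(103497) ≈ 321.71*I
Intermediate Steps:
S = 106 (S = 7 + ((20 + 14) + 65) = 7 + (34 + 65) = 7 + 99 = 106)
Q(h) = 156 - 6*h**2 (Q(h) = -3*((h**2 + h*h) - 52) = -3*((h**2 + h**2) - 52) = -3*(2*h**2 - 52) = -3*(-52 + 2*h**2) = 156 - 6*h**2)
sqrt(Q(S) - 36237) = sqrt((156 - 6*106**2) - 36237) = sqrt((156 - 6*11236) - 36237) = sqrt((156 - 67416) - 36237) = sqrt(-67260 - 36237) = sqrt(-103497) = I*sqrt(103497)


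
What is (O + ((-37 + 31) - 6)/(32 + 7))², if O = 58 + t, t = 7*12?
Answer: 3392964/169 ≈ 20077.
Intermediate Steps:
t = 84
O = 142 (O = 58 + 84 = 142)
(O + ((-37 + 31) - 6)/(32 + 7))² = (142 + ((-37 + 31) - 6)/(32 + 7))² = (142 + (-6 - 6)/39)² = (142 - 12*1/39)² = (142 - 4/13)² = (1842/13)² = 3392964/169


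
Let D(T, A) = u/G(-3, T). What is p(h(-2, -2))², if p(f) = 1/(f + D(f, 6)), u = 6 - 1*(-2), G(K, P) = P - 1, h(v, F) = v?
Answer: 9/196 ≈ 0.045918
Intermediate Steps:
G(K, P) = -1 + P
u = 8 (u = 6 + 2 = 8)
D(T, A) = 8/(-1 + T)
p(f) = 1/(f + 8/(-1 + f))
p(h(-2, -2))² = ((-1 - 2)/(8 - 2*(-1 - 2)))² = (-3/(8 - 2*(-3)))² = (-3/(8 + 6))² = (-3/14)² = 9/196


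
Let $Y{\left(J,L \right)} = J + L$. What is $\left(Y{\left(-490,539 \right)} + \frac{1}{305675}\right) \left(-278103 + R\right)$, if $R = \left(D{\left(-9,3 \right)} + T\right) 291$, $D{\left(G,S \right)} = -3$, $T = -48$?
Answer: $- \frac{4387737495744}{305675} \approx -1.4354 \cdot 10^{7}$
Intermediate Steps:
$R = -14841$ ($R = \left(-3 - 48\right) 291 = \left(-51\right) 291 = -14841$)
$\left(Y{\left(-490,539 \right)} + \frac{1}{305675}\right) \left(-278103 + R\right) = \left(\left(-490 + 539\right) + \frac{1}{305675}\right) \left(-278103 - 14841\right) = \left(49 + \frac{1}{305675}\right) \left(-292944\right) = \frac{14978076}{305675} \left(-292944\right) = - \frac{4387737495744}{305675}$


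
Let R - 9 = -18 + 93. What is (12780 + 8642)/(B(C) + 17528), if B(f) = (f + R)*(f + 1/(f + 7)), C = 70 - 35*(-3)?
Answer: 556972/1634215 ≈ 0.34082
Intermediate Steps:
C = 175 (C = 70 - 1*(-105) = 70 + 105 = 175)
R = 84 (R = 9 + (-18 + 93) = 9 + 75 = 84)
B(f) = (84 + f)*(f + 1/(7 + f)) (B(f) = (f + 84)*(f + 1/(f + 7)) = (84 + f)*(f + 1/(7 + f)))
(12780 + 8642)/(B(C) + 17528) = (12780 + 8642)/((84 + 175³ + 91*175² + 589*175)/(7 + 175) + 17528) = 21422/((84 + 5359375 + 91*30625 + 103075)/182 + 17528) = 21422/((84 + 5359375 + 2786875 + 103075)/182 + 17528) = 21422/((1/182)*8249409 + 17528) = 21422/(1178487/26 + 17528) = 21422/(1634215/26) = 21422*(26/1634215) = 556972/1634215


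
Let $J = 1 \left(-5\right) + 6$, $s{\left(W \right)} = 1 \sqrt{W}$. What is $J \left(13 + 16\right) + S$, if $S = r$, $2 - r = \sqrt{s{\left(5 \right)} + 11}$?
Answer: $31 - \sqrt{11 + \sqrt{5}} \approx 27.362$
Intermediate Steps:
$s{\left(W \right)} = \sqrt{W}$
$r = 2 - \sqrt{11 + \sqrt{5}}$ ($r = 2 - \sqrt{\sqrt{5} + 11} = 2 - \sqrt{11 + \sqrt{5}} \approx -1.6381$)
$S = 2 - \sqrt{11 + \sqrt{5}} \approx -1.6381$
$J = 1$ ($J = -5 + 6 = 1$)
$J \left(13 + 16\right) + S = 1 \left(13 + 16\right) + \left(2 - \sqrt{11 + \sqrt{5}}\right) = 1 \cdot 29 + \left(2 - \sqrt{11 + \sqrt{5}}\right) = 29 + \left(2 - \sqrt{11 + \sqrt{5}}\right) = 31 - \sqrt{11 + \sqrt{5}}$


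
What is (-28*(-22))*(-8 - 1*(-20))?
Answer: 7392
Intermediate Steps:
(-28*(-22))*(-8 - 1*(-20)) = 616*(-8 + 20) = 616*12 = 7392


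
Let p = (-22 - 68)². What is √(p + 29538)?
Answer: 3*√4182 ≈ 194.01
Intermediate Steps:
p = 8100 (p = (-90)² = 8100)
√(p + 29538) = √(8100 + 29538) = √37638 = 3*√4182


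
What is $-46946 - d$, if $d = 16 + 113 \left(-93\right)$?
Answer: $-36453$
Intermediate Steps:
$d = -10493$ ($d = 16 - 10509 = -10493$)
$-46946 - d = -46946 - -10493 = -46946 + 10493 = -36453$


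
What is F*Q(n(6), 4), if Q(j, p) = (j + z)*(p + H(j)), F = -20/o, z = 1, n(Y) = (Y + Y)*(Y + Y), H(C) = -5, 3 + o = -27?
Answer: -290/3 ≈ -96.667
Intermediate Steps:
o = -30 (o = -3 - 27 = -30)
n(Y) = 4*Y**2 (n(Y) = (2*Y)*(2*Y) = 4*Y**2)
F = 2/3 (F = -20/(-30) = -20*(-1/30) = 2/3 ≈ 0.66667)
Q(j, p) = (1 + j)*(-5 + p) (Q(j, p) = (j + 1)*(p - 5) = (1 + j)*(-5 + p))
F*Q(n(6), 4) = 2*(-5 + 4 - 20*6**2 + (4*6**2)*4)/3 = 2*(-5 + 4 - 20*36 + (4*36)*4)/3 = 2*(-5 + 4 - 5*144 + 144*4)/3 = 2*(-5 + 4 - 720 + 576)/3 = (2/3)*(-145) = -290/3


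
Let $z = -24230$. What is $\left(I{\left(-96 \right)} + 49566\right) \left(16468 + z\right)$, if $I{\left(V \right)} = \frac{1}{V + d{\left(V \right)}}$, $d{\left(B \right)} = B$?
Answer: $- \frac{36934200151}{96} \approx -3.8473 \cdot 10^{8}$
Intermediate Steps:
$I{\left(V \right)} = \frac{1}{2 V}$ ($I{\left(V \right)} = \frac{1}{V + V} = \frac{1}{2 V}$)
$\left(I{\left(-96 \right)} + 49566\right) \left(16468 + z\right) = \left(\frac{1}{2 \left(-96\right)} + 49566\right) \left(16468 - 24230\right) = \left(\frac{1}{2} \left(- \frac{1}{96}\right) + 49566\right) \left(-7762\right) = \left(- \frac{1}{192} + 49566\right) \left(-7762\right) = \frac{9516671}{192} \left(-7762\right) = - \frac{36934200151}{96}$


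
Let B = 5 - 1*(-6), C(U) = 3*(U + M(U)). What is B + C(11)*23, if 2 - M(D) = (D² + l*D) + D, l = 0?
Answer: -8200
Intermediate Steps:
M(D) = 2 - D - D² (M(D) = 2 - ((D² + 0*D) + D) = 2 - ((D² + 0) + D) = 2 - (D² + D) = 2 - (D + D²) = 2 + (-D - D²) = 2 - D - D²)
C(U) = 6 - 3*U² (C(U) = 3*(U + (2 - U - U²)) = 3*(2 - U²) = 6 - 3*U²)
B = 11 (B = 5 + 6 = 11)
B + C(11)*23 = 11 + (6 - 3*11²)*23 = 11 + (6 - 3*121)*23 = 11 + (6 - 363)*23 = 11 - 357*23 = 11 - 8211 = -8200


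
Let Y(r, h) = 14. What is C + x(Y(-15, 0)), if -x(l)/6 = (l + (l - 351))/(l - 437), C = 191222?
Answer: 26961656/141 ≈ 1.9122e+5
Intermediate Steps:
x(l) = -6*(-351 + 2*l)/(-437 + l) (x(l) = -6*(l + (l - 351))/(l - 437) = -6*(l + (-351 + l))/(-437 + l) = -6*(-351 + 2*l)/(-437 + l))
C + x(Y(-15, 0)) = 191222 + 6*(351 - 2*14)/(-437 + 14) = 191222 + 6*(351 - 28)/(-423) = 191222 + 6*(-1/423)*323 = 191222 - 646/141 = 26961656/141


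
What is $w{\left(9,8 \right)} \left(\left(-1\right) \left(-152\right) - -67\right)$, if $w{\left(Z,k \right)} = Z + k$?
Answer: $3723$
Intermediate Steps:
$w{\left(9,8 \right)} \left(\left(-1\right) \left(-152\right) - -67\right) = \left(9 + 8\right) \left(\left(-1\right) \left(-152\right) - -67\right) = 17 \left(152 + 67\right) = 17 \cdot 219 = 3723$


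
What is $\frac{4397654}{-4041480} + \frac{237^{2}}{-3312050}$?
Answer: $- \frac{739612791041}{669279191700} \approx -1.1051$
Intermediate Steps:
$\frac{4397654}{-4041480} + \frac{237^{2}}{-3312050} = 4397654 \left(- \frac{1}{4041480}\right) + 56169 \left(- \frac{1}{3312050}\right) = - \frac{2198827}{2020740} - \frac{56169}{3312050} = - \frac{739612791041}{669279191700}$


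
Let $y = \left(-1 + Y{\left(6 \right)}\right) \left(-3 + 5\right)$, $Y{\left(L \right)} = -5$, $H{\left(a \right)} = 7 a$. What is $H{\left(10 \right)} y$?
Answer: $-840$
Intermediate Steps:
$y = -12$ ($y = \left(-1 - 5\right) \left(-3 + 5\right) = \left(-6\right) 2 = -12$)
$H{\left(10 \right)} y = 7 \cdot 10 \left(-12\right) = 70 \left(-12\right) = -840$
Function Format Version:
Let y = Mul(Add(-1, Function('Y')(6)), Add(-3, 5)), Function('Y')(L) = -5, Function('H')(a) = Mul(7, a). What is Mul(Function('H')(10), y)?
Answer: -840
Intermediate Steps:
y = -12 (y = Mul(Add(-1, -5), Add(-3, 5)) = Mul(-6, 2) = -12)
Mul(Function('H')(10), y) = Mul(Mul(7, 10), -12) = Mul(70, -12) = -840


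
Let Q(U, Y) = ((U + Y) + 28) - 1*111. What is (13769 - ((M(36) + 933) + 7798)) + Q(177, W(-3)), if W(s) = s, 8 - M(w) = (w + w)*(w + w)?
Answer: 10305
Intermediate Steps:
M(w) = 8 - 4*w² (M(w) = 8 - (w + w)*(w + w) = 8 - 2*w*2*w = 8 - 4*w²)
Q(U, Y) = -83 + U + Y (Q(U, Y) = (28 + U + Y) - 111 = -83 + U + Y)
(13769 - ((M(36) + 933) + 7798)) + Q(177, W(-3)) = (13769 - (((8 - 4*36²) + 933) + 7798)) + (-83 + 177 - 3) = (13769 - (((8 - 4*1296) + 933) + 7798)) + 91 = (13769 - (((8 - 5184) + 933) + 7798)) + 91 = (13769 - ((-5176 + 933) + 7798)) + 91 = (13769 - (-4243 + 7798)) + 91 = (13769 - 1*3555) + 91 = (13769 - 3555) + 91 = 10214 + 91 = 10305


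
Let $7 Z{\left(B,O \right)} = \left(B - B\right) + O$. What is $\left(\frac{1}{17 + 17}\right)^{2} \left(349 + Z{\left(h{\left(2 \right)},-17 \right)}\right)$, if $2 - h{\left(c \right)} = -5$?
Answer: $\frac{1213}{4046} \approx 0.2998$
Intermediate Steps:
$h{\left(c \right)} = 7$ ($h{\left(c \right)} = 2 - -5 = 2 + 5 = 7$)
$Z{\left(B,O \right)} = \frac{O}{7}$ ($Z{\left(B,O \right)} = \frac{\left(B - B\right) + O}{7} = \frac{0 + O}{7} = \frac{O}{7}$)
$\left(\frac{1}{17 + 17}\right)^{2} \left(349 + Z{\left(h{\left(2 \right)},-17 \right)}\right) = \left(\frac{1}{17 + 17}\right)^{2} \left(349 + \frac{1}{7} \left(-17\right)\right) = \left(\frac{1}{34}\right)^{2} \left(349 - \frac{17}{7}\right) = \left(\frac{1}{34}\right)^{2} \cdot \frac{2426}{7} = \frac{1}{1156} \cdot \frac{2426}{7} = \frac{1213}{4046}$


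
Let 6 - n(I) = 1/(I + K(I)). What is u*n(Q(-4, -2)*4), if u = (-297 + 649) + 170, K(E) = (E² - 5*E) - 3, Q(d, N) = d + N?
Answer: 698262/223 ≈ 3131.2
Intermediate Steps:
Q(d, N) = N + d
K(E) = -3 + E² - 5*E
n(I) = 6 - 1/(-3 + I² - 4*I) (n(I) = 6 - 1/(I + (-3 + I² - 5*I)) = 6 - 1/(-3 + I² - 4*I))
u = 522 (u = 352 + 170 = 522)
u*n(Q(-4, -2)*4) = 522*((19 - 6*16*(-2 - 4)² + 24*((-2 - 4)*4))/(3 - ((-2 - 4)*4)² + 4*((-2 - 4)*4))) = 522*((19 - 6*(-6*4)² + 24*(-6*4))/(3 - (-6*4)² + 4*(-6*4))) = 522*((19 - 6*(-24)² + 24*(-24))/(3 - 1*(-24)² + 4*(-24))) = 522*((19 - 6*576 - 576)/(3 - 1*576 - 96)) = 522*((19 - 3456 - 576)/(3 - 576 - 96)) = 522*(-4013/(-669)) = 522*(-1/669*(-4013)) = 522*(4013/669) = 698262/223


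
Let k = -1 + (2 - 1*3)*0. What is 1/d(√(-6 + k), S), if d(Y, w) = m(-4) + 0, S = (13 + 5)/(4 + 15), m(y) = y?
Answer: -¼ ≈ -0.25000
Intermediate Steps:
k = -1 (k = -1 + (2 - 3)*0 = -1 - 1*0 = -1 + 0 = -1)
S = 18/19 ≈ 0.94737
d(Y, w) = -4 (d(Y, w) = -4 + 0 = -4)
1/d(√(-6 + k), S) = 1/(-4) = -¼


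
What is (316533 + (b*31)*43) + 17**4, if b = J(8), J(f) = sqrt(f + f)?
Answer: 405386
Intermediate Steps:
J(f) = sqrt(2)*sqrt(f) (J(f) = sqrt(2*f) = sqrt(2)*sqrt(f))
b = 4 (b = sqrt(2)*sqrt(8) = sqrt(2)*(2*sqrt(2)) = 4)
(316533 + (b*31)*43) + 17**4 = (316533 + (4*31)*43) + 17**4 = (316533 + 124*43) + 83521 = (316533 + 5332) + 83521 = 321865 + 83521 = 405386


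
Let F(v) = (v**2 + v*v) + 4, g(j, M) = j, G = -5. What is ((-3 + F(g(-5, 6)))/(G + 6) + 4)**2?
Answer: 3025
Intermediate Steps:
F(v) = 4 + 2*v**2 (F(v) = (v**2 + v**2) + 4 = 2*v**2 + 4 = 4 + 2*v**2)
((-3 + F(g(-5, 6)))/(G + 6) + 4)**2 = ((-3 + (4 + 2*(-5)**2))/(-5 + 6) + 4)**2 = ((-3 + (4 + 2*25))/1 + 4)**2 = ((-3 + (4 + 50))*1 + 4)**2 = ((-3 + 54)*1 + 4)**2 = (51*1 + 4)**2 = (51 + 4)**2 = 55**2 = 3025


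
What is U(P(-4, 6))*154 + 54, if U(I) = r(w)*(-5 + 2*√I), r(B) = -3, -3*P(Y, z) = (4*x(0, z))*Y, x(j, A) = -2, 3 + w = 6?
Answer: 2364 - 1232*I*√6 ≈ 2364.0 - 3017.8*I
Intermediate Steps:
w = 3 (w = -3 + 6 = 3)
P(Y, z) = 8*Y/3 (P(Y, z) = -4*(-2)*Y/3 = -(-8)*Y/3 = 8*Y/3)
U(I) = 15 - 6*√I (U(I) = -3*(-5 + 2*√I) = 15 - 6*√I)
U(P(-4, 6))*154 + 54 = (15 - 6*4*I*√6/3)*154 + 54 = (15 - 8*I*√6)*154 + 54 = (2310 - 1232*I*√6) + 54 = 2364 - 1232*I*√6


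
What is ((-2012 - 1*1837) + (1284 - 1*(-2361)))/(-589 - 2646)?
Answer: 204/3235 ≈ 0.063060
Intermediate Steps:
((-2012 - 1*1837) + (1284 - 1*(-2361)))/(-589 - 2646) = ((-2012 - 1837) + (1284 + 2361))/(-3235) = (-3849 + 3645)*(-1/3235) = -204*(-1/3235) = 204/3235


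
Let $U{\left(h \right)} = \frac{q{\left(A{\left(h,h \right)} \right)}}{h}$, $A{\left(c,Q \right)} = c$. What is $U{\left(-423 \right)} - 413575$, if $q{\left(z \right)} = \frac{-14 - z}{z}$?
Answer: $- \frac{74000560766}{178929} \approx -4.1358 \cdot 10^{5}$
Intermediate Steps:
$q{\left(z \right)} = \frac{-14 - z}{z}$
$U{\left(h \right)} = \frac{-14 - h}{h^{2}}$ ($U{\left(h \right)} = \frac{\frac{1}{h} \left(-14 - h\right)}{h} = \frac{-14 - h}{h^{2}}$)
$U{\left(-423 \right)} - 413575 = \frac{-14 - -423}{178929} - 413575 = \frac{-14 + 423}{178929} - 413575 = \frac{1}{178929} \cdot 409 - 413575 = \frac{409}{178929} - 413575 = - \frac{74000560766}{178929}$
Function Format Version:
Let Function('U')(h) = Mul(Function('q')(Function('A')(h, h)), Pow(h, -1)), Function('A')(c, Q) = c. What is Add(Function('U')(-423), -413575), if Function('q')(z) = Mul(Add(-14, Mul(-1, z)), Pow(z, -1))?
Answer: Rational(-74000560766, 178929) ≈ -4.1358e+5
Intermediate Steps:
Function('q')(z) = Mul(Pow(z, -1), Add(-14, Mul(-1, z)))
Function('U')(h) = Mul(Pow(h, -2), Add(-14, Mul(-1, h))) (Function('U')(h) = Mul(Mul(Pow(h, -1), Add(-14, Mul(-1, h))), Pow(h, -1)) = Mul(Pow(h, -2), Add(-14, Mul(-1, h))))
Add(Function('U')(-423), -413575) = Add(Mul(Pow(-423, -2), Add(-14, Mul(-1, -423))), -413575) = Add(Mul(Rational(1, 178929), Add(-14, 423)), -413575) = Add(Mul(Rational(1, 178929), 409), -413575) = Add(Rational(409, 178929), -413575) = Rational(-74000560766, 178929)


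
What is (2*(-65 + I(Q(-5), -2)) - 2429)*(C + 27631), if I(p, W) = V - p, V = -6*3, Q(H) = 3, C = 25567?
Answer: -138367998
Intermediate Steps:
V = -18
I(p, W) = -18 - p
(2*(-65 + I(Q(-5), -2)) - 2429)*(C + 27631) = (2*(-65 + (-18 - 1*3)) - 2429)*(25567 + 27631) = (2*(-65 + (-18 - 3)) - 2429)*53198 = (2*(-65 - 21) - 2429)*53198 = (2*(-86) - 2429)*53198 = (-172 - 2429)*53198 = -2601*53198 = -138367998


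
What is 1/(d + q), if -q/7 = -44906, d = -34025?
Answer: 1/280317 ≈ 3.5674e-6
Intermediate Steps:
q = 314342 (q = -7*(-44906) = 314342)
1/(d + q) = 1/(-34025 + 314342) = 1/280317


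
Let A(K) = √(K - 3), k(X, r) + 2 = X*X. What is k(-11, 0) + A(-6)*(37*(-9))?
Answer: 119 - 999*I ≈ 119.0 - 999.0*I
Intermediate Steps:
k(X, r) = -2 + X² (k(X, r) = -2 + X*X = -2 + X²)
A(K) = √(-3 + K)
k(-11, 0) + A(-6)*(37*(-9)) = (-2 + (-11)²) + √(-3 - 6)*(37*(-9)) = (-2 + 121) + √(-9)*(-333) = 119 + (3*I)*(-333) = 119 - 999*I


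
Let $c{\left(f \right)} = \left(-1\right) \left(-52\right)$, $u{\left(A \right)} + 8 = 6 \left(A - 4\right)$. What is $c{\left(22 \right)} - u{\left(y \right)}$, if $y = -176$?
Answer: $1140$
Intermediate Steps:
$u{\left(A \right)} = -32 + 6 A$ ($u{\left(A \right)} = -8 + 6 \left(A - 4\right) = -8 + 6 \left(-4 + A\right) = -8 + \left(-24 + 6 A\right) = -32 + 6 A$)
$c{\left(f \right)} = 52$
$c{\left(22 \right)} - u{\left(y \right)} = 52 - \left(-32 + 6 \left(-176\right)\right) = 52 - \left(-32 - 1056\right) = 52 - -1088 = 52 + 1088 = 1140$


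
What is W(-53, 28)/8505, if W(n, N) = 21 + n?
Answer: -32/8505 ≈ -0.0037625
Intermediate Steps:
W(-53, 28)/8505 = (21 - 53)/8505 = -32*1/8505 = -32/8505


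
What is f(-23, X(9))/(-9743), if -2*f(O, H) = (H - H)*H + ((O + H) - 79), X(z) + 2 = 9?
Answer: -95/19486 ≈ -0.0048753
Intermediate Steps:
X(z) = 7 (X(z) = -2 + 9 = 7)
f(O, H) = 79/2 - H/2 - O/2 (f(O, H) = -((H - H)*H + ((O + H) - 79))/2 = -(0*H + ((H + O) - 79))/2 = -(0 + (-79 + H + O))/2 = -(-79 + H + O)/2 = 79/2 - H/2 - O/2)
f(-23, X(9))/(-9743) = (79/2 - ½*7 - ½*(-23))/(-9743) = (79/2 - 7/2 + 23/2)*(-1/9743) = (95/2)*(-1/9743) = -95/19486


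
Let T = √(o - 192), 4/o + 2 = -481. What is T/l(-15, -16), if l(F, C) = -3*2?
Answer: -I*√11198355/1449 ≈ -2.3095*I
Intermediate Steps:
o = -4/483 (o = 4/(-2 - 481) = 4/(-483) = 4*(-1/483) = -4/483 ≈ -0.0082816)
l(F, C) = -6
T = 2*I*√11198355/483 (T = √(-4/483 - 192) = √(-92740/483) = 2*I*√11198355/483 ≈ 13.857*I)
T/l(-15, -16) = (2*I*√11198355/483)/(-6) = (2*I*√11198355/483)*(-⅙) = -I*√11198355/1449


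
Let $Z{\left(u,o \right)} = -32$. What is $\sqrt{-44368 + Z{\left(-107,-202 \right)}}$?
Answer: $20 i \sqrt{111} \approx 210.71 i$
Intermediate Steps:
$\sqrt{-44368 + Z{\left(-107,-202 \right)}} = \sqrt{-44368 - 32} = \sqrt{-44400} = 20 i \sqrt{111}$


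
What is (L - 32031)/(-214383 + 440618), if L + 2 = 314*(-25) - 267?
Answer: -8030/45247 ≈ -0.17747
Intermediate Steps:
L = -8119 (L = -2 + (314*(-25) - 267) = -2 + (-7850 - 267) = -2 - 8117 = -8119)
(L - 32031)/(-214383 + 440618) = (-8119 - 32031)/(-214383 + 440618) = -40150/226235 = -40150*1/226235 = -8030/45247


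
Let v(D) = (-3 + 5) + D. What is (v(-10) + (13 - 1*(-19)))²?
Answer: 576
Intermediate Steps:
v(D) = 2 + D
(v(-10) + (13 - 1*(-19)))² = ((2 - 10) + (13 - 1*(-19)))² = (-8 + (13 + 19))² = (-8 + 32)² = 24² = 576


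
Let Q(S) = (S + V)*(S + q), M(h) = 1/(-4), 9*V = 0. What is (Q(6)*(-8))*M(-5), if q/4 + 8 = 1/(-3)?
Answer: -328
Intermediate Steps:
V = 0 (V = (⅑)*0 = 0)
q = -100/3 (q = -32 + 4*(1/(-3)) = -32 + 4*(1*(-⅓)) = -32 + 4*(-⅓) = -32 - 4/3 = -100/3 ≈ -33.333)
M(h) = -¼
Q(S) = S*(-100/3 + S) (Q(S) = (S + 0)*(S - 100/3) = S*(-100/3 + S))
(Q(6)*(-8))*M(-5) = (((⅓)*6*(-100 + 3*6))*(-8))*(-¼) = (((⅓)*6*(-100 + 18))*(-8))*(-¼) = (((⅓)*6*(-82))*(-8))*(-¼) = -164*(-8)*(-¼) = 1312*(-¼) = -328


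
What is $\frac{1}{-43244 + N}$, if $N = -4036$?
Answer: $- \frac{1}{47280} \approx -2.1151 \cdot 10^{-5}$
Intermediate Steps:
$\frac{1}{-43244 + N} = \frac{1}{-43244 - 4036} = \frac{1}{-47280} = - \frac{1}{47280}$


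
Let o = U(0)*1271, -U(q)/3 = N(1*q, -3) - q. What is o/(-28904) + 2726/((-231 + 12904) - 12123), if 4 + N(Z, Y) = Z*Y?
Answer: 8800463/1987150 ≈ 4.4287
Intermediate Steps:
N(Z, Y) = -4 + Y*Z (N(Z, Y) = -4 + Z*Y = -4 + Y*Z)
U(q) = 12 + 12*q (U(q) = -3*((-4 - 3*q) - q) = -3*(-4 - 4*q) = 12 + 12*q)
o = 15252 (o = (12 + 12*0)*1271 = (12 + 0)*1271 = 12*1271 = 15252)
o/(-28904) + 2726/((-231 + 12904) - 12123) = 15252/(-28904) + 2726/((-231 + 12904) - 12123) = 15252*(-1/28904) + 2726/(12673 - 12123) = -3813/7226 + 2726/550 = -3813/7226 + 2726*(1/550) = -3813/7226 + 1363/275 = 8800463/1987150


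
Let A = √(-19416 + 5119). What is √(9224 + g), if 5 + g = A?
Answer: √(9219 + 29*I*√17) ≈ 96.018 + 0.6226*I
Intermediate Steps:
A = 29*I*√17 (A = √(-14297) = 29*I*√17 ≈ 119.57*I)
g = -5 + 29*I*√17 ≈ -5.0 + 119.57*I
√(9224 + g) = √(9224 + (-5 + 29*I*√17)) = √(9219 + 29*I*√17)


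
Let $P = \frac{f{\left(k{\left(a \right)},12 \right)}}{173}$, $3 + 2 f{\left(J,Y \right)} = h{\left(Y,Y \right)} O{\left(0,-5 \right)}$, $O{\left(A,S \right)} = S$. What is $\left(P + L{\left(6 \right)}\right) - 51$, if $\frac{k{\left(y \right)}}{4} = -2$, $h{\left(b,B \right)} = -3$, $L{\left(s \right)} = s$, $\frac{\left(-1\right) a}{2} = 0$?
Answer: $- \frac{7779}{173} \approx -44.965$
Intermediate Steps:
$a = 0$ ($a = \left(-2\right) 0 = 0$)
$k{\left(y \right)} = -8$ ($k{\left(y \right)} = 4 \left(-2\right) = -8$)
$f{\left(J,Y \right)} = 6$ ($f{\left(J,Y \right)} = - \frac{3}{2} + \frac{\left(-3\right) \left(-5\right)}{2} = - \frac{3}{2} + \frac{1}{2} \cdot 15 = - \frac{3}{2} + \frac{15}{2} = 6$)
$P = \frac{6}{173} \approx 0.034682$
$\left(P + L{\left(6 \right)}\right) - 51 = \left(\frac{6}{173} + 6\right) - 51 = \frac{1044}{173} - 51 = - \frac{7779}{173}$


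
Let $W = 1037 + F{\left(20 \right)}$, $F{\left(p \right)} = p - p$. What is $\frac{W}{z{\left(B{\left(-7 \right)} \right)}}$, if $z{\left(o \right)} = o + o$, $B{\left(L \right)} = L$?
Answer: $- \frac{1037}{14} \approx -74.071$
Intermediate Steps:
$F{\left(p \right)} = 0$
$W = 1037$ ($W = 1037 + 0 = 1037$)
$z{\left(o \right)} = 2 o$
$\frac{W}{z{\left(B{\left(-7 \right)} \right)}} = \frac{1037}{2 \left(-7\right)} = \frac{1037}{-14} = 1037 \left(- \frac{1}{14}\right) = - \frac{1037}{14}$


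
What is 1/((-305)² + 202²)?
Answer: 1/133829 ≈ 7.4722e-6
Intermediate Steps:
1/((-305)² + 202²) = 1/(93025 + 40804) = 1/133829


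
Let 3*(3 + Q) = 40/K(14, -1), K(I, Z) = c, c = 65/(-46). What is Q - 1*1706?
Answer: -67019/39 ≈ -1718.4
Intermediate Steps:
c = -65/46 (c = 65*(-1/46) = -65/46 ≈ -1.4130)
K(I, Z) = -65/46
Q = -485/39 (Q = -3 + (40/(-65/46))/3 = -3 + (40*(-46/65))/3 = -3 + (⅓)*(-368/13) = -3 - 368/39 = -485/39 ≈ -12.436)
Q - 1*1706 = -485/39 - 1*1706 = -485/39 - 1706 = -67019/39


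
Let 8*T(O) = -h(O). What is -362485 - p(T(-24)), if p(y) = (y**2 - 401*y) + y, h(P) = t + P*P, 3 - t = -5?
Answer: -397014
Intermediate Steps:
t = 8 (t = 3 - 1*(-5) = 3 + 5 = 8)
h(P) = 8 + P**2 (h(P) = 8 + P*P = 8 + P**2)
T(O) = -1 - O**2/8 (T(O) = (-(8 + O**2))/8 = (-8 - O**2)/8 = -1 - O**2/8)
p(y) = y**2 - 400*y
-362485 - p(T(-24)) = -362485 - (-1 - 1/8*(-24)**2)*(-400 + (-1 - 1/8*(-24)**2)) = -362485 - (-1 - 1/8*576)*(-400 + (-1 - 1/8*576)) = -362485 - (-1 - 72)*(-400 + (-1 - 72)) = -362485 - (-73)*(-400 - 73) = -362485 - (-73)*(-473) = -362485 - 1*34529 = -362485 - 34529 = -397014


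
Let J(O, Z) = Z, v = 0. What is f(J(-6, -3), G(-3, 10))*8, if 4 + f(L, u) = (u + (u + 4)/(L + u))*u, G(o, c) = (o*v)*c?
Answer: -32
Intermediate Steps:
G(o, c) = 0 (G(o, c) = (o*0)*c = 0*c = 0)
f(L, u) = -4 + u*(u + (4 + u)/(L + u)) (f(L, u) = -4 + (u + (u + 4)/(L + u))*u = -4 + (u + (4 + u)/(L + u))*u = -4 + u*(u + (4 + u)/(L + u)))
f(J(-6, -3), G(-3, 10))*8 = ((0² + 0³ - 4*(-3) - 3*0²)/(-3 + 0))*8 = ((0 + 0 + 12 - 3*0)/(-3))*8 = -(0 + 0 + 12 + 0)/3*8 = -⅓*12*8 = -4*8 = -32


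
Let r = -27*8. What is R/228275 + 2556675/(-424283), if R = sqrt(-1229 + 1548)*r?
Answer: -2556675/424283 - 216*sqrt(319)/228275 ≈ -6.0428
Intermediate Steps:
r = -216
R = -216*sqrt(319) (R = sqrt(-1229 + 1548)*(-216) = sqrt(319)*(-216) = -216*sqrt(319) ≈ -3857.9)
R/228275 + 2556675/(-424283) = -216*sqrt(319)/228275 + 2556675/(-424283) = -216*sqrt(319)*(1/228275) + 2556675*(-1/424283) = -216*sqrt(319)/228275 - 2556675/424283 = -2556675/424283 - 216*sqrt(319)/228275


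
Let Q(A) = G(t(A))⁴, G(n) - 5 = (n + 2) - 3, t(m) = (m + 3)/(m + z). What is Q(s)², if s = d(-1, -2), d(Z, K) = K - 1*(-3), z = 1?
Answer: 1679616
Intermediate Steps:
t(m) = (3 + m)/(1 + m) (t(m) = (m + 3)/(m + 1) = (3 + m)/(1 + m))
G(n) = 4 + n (G(n) = 5 + ((n + 2) - 3) = 5 + ((2 + n) - 3) = 5 + (-1 + n) = 4 + n)
d(Z, K) = 3 + K (d(Z, K) = K + 3 = 3 + K)
s = 1 (s = 3 - 2 = 1)
Q(A) = (4 + (3 + A)/(1 + A))⁴
Q(s)² = ((7 + 5*1)⁴/(1 + 1)⁴)² = ((7 + 5)⁴/2⁴)² = ((1/16)*12⁴)² = ((1/16)*20736)² = 1296² = 1679616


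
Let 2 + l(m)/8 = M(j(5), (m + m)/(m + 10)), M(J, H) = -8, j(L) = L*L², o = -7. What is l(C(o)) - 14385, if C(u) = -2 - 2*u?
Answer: -14465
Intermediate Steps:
j(L) = L³
l(m) = -80 (l(m) = -16 + 8*(-8) = -16 - 64 = -80)
l(C(o)) - 14385 = -80 - 14385 = -14465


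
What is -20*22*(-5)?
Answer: 2200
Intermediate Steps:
-20*22*(-5) = -440*(-5) = 2200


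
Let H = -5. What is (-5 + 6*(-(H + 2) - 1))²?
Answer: 49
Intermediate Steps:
(-5 + 6*(-(H + 2) - 1))² = (-5 + 6*(-(-5 + 2) - 1))² = (-5 + 6*(-1*(-3) - 1))² = (-5 + 6*(3 - 1))² = (-5 + 6*2)² = (-5 + 12)² = 7² = 49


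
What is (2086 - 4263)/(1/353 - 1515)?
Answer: 768481/534794 ≈ 1.4370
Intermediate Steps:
(2086 - 4263)/(1/353 - 1515) = -2177/(1/353 - 1515) = -2177/(-534794/353) = -2177*(-353/534794) = 768481/534794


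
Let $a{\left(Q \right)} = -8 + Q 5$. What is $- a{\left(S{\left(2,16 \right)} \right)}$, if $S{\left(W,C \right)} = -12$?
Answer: $68$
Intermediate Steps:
$a{\left(Q \right)} = -8 + 5 Q$
$- a{\left(S{\left(2,16 \right)} \right)} = - (-8 + 5 \left(-12\right)) = - (-8 - 60) = \left(-1\right) \left(-68\right) = 68$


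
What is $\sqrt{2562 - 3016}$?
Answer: $i \sqrt{454} \approx 21.307 i$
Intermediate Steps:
$\sqrt{2562 - 3016} = \sqrt{-454} = i \sqrt{454}$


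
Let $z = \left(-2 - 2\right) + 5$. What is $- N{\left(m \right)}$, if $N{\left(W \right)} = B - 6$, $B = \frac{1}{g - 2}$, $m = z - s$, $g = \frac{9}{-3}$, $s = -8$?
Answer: $\frac{31}{5} \approx 6.2$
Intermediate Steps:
$g = -3$ ($g = 9 \left(- \frac{1}{3}\right) = -3$)
$z = 1$ ($z = -4 + 5 = 1$)
$m = 9$ ($m = 1 - -8 = 1 + 8 = 9$)
$B = - \frac{1}{5}$ ($B = \frac{1}{-3 - 2} = \frac{1}{-5} = - \frac{1}{5} \approx -0.2$)
$N{\left(W \right)} = - \frac{31}{5}$ ($N{\left(W \right)} = - \frac{1}{5} - 6 = - \frac{31}{5}$)
$- N{\left(m \right)} = \left(-1\right) \left(- \frac{31}{5}\right) = \frac{31}{5}$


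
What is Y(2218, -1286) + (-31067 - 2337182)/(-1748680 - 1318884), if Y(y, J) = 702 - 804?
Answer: -310523279/3067564 ≈ -101.23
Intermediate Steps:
Y(y, J) = -102
Y(2218, -1286) + (-31067 - 2337182)/(-1748680 - 1318884) = -102 + (-31067 - 2337182)/(-1748680 - 1318884) = -102 - 2368249/(-3067564) = -102 - 2368249*(-1/3067564) = -102 + 2368249/3067564 = -310523279/3067564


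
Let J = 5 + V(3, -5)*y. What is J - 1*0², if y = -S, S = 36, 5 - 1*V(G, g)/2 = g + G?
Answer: -499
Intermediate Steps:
V(G, g) = 10 - 2*G - 2*g (V(G, g) = 10 - 2*(g + G) = 10 - 2*(G + g) = 10 + (-2*G - 2*g) = 10 - 2*G - 2*g)
y = -36 (y = -1*36 = -36)
J = -499 (J = 5 + (10 - 2*3 - 2*(-5))*(-36) = 5 + (10 - 6 + 10)*(-36) = 5 + 14*(-36) = 5 - 504 = -499)
J - 1*0² = -499 - 1*0² = -499 - 1*0 = -499 + 0 = -499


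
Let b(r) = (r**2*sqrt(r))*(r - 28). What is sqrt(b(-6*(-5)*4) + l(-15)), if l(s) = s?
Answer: sqrt(-15 + 2649600*sqrt(30)) ≈ 3809.5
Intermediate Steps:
b(r) = r**(5/2)*(-28 + r)
sqrt(b(-6*(-5)*4) + l(-15)) = sqrt((-6*(-5)*4)**(5/2)*(-28 - 6*(-5)*4) - 15) = sqrt((30*4)**(5/2)*(-28 + 30*4) - 15) = sqrt(120**(5/2)*(-28 + 120) - 15) = sqrt((28800*sqrt(30))*92 - 15) = sqrt(2649600*sqrt(30) - 15) = sqrt(-15 + 2649600*sqrt(30))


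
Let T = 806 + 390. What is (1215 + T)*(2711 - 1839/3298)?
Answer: 21552023029/3298 ≈ 6.5349e+6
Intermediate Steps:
T = 1196
(1215 + T)*(2711 - 1839/3298) = (1215 + 1196)*(2711 - 1839/3298) = 2411*(2711 - 1839*1/3298) = 2411*(2711 - 1839/3298) = 2411*(8939039/3298) = 21552023029/3298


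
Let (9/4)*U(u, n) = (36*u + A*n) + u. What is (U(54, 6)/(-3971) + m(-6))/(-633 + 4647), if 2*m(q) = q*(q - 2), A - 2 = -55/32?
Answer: 125887/21252792 ≈ 0.0059233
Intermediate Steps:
A = 9/32 (A = 2 - 55/32 = 9/32 ≈ 0.28125)
m(q) = q*(-2 + q)/2 (m(q) = (q*(q - 2))/2 = (q*(-2 + q))/2 = q*(-2 + q)/2)
U(u, n) = n/8 + 148*u/9 (U(u, n) = 4*((36*u + 9*n/32) + u)/9 = 4*(37*u + 9*n/32)/9 = n/8 + 148*u/9)
(U(54, 6)/(-3971) + m(-6))/(-633 + 4647) = (((1/8)*6 + (148/9)*54)/(-3971) + (1/2)*(-6)*(-2 - 6))/(-633 + 4647) = ((3/4 + 888)*(-1/3971) + (1/2)*(-6)*(-8))/4014 = ((3555/4)*(-1/3971) + 24)*(1/4014) = (-3555/15884 + 24)*(1/4014) = (377661/15884)*(1/4014) = 125887/21252792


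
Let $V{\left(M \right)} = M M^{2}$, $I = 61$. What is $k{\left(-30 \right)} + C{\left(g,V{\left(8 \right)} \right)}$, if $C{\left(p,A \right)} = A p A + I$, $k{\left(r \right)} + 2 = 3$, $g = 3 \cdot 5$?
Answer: $3932222$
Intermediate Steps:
$V{\left(M \right)} = M^{3}$
$g = 15$
$k{\left(r \right)} = 1$ ($k{\left(r \right)} = -2 + 3 = 1$)
$C{\left(p,A \right)} = 61 + p A^{2}$ ($C{\left(p,A \right)} = A p A + 61 = p A^{2} + 61 = 61 + p A^{2}$)
$k{\left(-30 \right)} + C{\left(g,V{\left(8 \right)} \right)} = 1 + \left(61 + 15 \left(8^{3}\right)^{2}\right) = 1 + \left(61 + 15 \cdot 512^{2}\right) = 1 + \left(61 + 15 \cdot 262144\right) = 1 + \left(61 + 3932160\right) = 1 + 3932221 = 3932222$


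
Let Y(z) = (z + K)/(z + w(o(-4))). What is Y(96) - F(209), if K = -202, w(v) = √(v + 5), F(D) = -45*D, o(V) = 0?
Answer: 86619279/9211 + 106*√5/9211 ≈ 9403.9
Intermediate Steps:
w(v) = √(5 + v)
Y(z) = (-202 + z)/(z + √5) (Y(z) = (z - 202)/(z + √(5 + 0)) = (-202 + z)/(z + √5))
Y(96) - F(209) = (-202 + 96)/(96 + √5) - (-45)*209 = -106/(96 + √5) - 1*(-9405) = -106/(96 + √5) + 9405 = 9405 - 106/(96 + √5)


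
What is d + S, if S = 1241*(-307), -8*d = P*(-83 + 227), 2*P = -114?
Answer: -379961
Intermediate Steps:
P = -57 (P = (1/2)*(-114) = -57)
d = 1026 (d = -(-57)*(-83 + 227)/8 = -(-57)*144/8 = -1/8*(-8208) = 1026)
S = -380987
d + S = 1026 - 380987 = -379961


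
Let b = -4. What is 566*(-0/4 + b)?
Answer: -2264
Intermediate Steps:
566*(-0/4 + b) = 566*(-0/4 - 4) = 566*(-2*0 - 4) = 566*(0 - 4) = 566*(-4) = -2264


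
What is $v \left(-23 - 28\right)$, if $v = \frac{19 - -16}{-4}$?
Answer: $\frac{1785}{4} \approx 446.25$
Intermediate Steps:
$v = - \frac{35}{4}$ ($v = \left(19 + 16\right) \left(- \frac{1}{4}\right) = 35 \left(- \frac{1}{4}\right) = - \frac{35}{4} \approx -8.75$)
$v \left(-23 - 28\right) = - \frac{35 \left(-23 - 28\right)}{4} = \left(- \frac{35}{4}\right) \left(-51\right) = \frac{1785}{4}$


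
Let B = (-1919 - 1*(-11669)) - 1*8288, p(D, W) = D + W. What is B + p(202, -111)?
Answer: 1553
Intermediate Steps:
B = 1462 (B = (-1919 + 11669) - 8288 = 9750 - 8288 = 1462)
B + p(202, -111) = 1462 + (202 - 111) = 1462 + 91 = 1553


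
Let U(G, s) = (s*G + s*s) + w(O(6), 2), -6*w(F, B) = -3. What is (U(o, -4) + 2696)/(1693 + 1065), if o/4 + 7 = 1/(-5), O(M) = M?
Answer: 28277/27580 ≈ 1.0253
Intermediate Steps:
w(F, B) = 1/2 (w(F, B) = -1/6*(-3) = 1/2)
o = -144/5 (o = -28 + 4/(-5) = -28 + 4*(-1/5) = -28 - 4/5 = -144/5 ≈ -28.800)
U(G, s) = 1/2 + s**2 + G*s (U(G, s) = (s*G + s*s) + 1/2 = (G*s + s**2) + 1/2 = (s**2 + G*s) + 1/2 = 1/2 + s**2 + G*s)
(U(o, -4) + 2696)/(1693 + 1065) = ((1/2 + (-4)**2 - 144/5*(-4)) + 2696)/(1693 + 1065) = ((1/2 + 16 + 576/5) + 2696)/2758 = (1317/10 + 2696)*(1/2758) = (28277/10)*(1/2758) = 28277/27580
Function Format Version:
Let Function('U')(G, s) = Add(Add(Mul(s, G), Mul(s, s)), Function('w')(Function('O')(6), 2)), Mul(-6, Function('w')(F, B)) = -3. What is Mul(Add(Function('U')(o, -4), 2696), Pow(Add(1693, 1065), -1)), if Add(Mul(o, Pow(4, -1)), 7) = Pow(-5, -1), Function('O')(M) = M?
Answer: Rational(28277, 27580) ≈ 1.0253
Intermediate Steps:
Function('w')(F, B) = Rational(1, 2) (Function('w')(F, B) = Mul(Rational(-1, 6), -3) = Rational(1, 2))
o = Rational(-144, 5) (o = Add(-28, Mul(4, Pow(-5, -1))) = Add(-28, Mul(4, Rational(-1, 5))) = Add(-28, Rational(-4, 5)) = Rational(-144, 5) ≈ -28.800)
Function('U')(G, s) = Add(Rational(1, 2), Pow(s, 2), Mul(G, s)) (Function('U')(G, s) = Add(Add(Mul(s, G), Mul(s, s)), Rational(1, 2)) = Add(Add(Mul(G, s), Pow(s, 2)), Rational(1, 2)) = Add(Add(Pow(s, 2), Mul(G, s)), Rational(1, 2)) = Add(Rational(1, 2), Pow(s, 2), Mul(G, s)))
Mul(Add(Function('U')(o, -4), 2696), Pow(Add(1693, 1065), -1)) = Mul(Add(Add(Rational(1, 2), Pow(-4, 2), Mul(Rational(-144, 5), -4)), 2696), Pow(Add(1693, 1065), -1)) = Mul(Add(Add(Rational(1, 2), 16, Rational(576, 5)), 2696), Pow(2758, -1)) = Mul(Add(Rational(1317, 10), 2696), Rational(1, 2758)) = Mul(Rational(28277, 10), Rational(1, 2758)) = Rational(28277, 27580)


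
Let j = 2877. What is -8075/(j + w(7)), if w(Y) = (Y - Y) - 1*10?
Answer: -8075/2867 ≈ -2.8165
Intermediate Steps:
w(Y) = -10 (w(Y) = 0 - 10 = -10)
-8075/(j + w(7)) = -8075/(2877 - 10) = -8075/2867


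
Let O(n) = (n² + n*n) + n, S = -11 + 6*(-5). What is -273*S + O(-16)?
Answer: 11689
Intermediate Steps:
S = -41 (S = -11 - 30 = -41)
O(n) = n + 2*n² (O(n) = (n² + n²) + n = 2*n² + n = n + 2*n²)
-273*S + O(-16) = -273*(-41) - 16*(1 + 2*(-16)) = 11193 - 16*(1 - 32) = 11193 - 16*(-31) = 11193 + 496 = 11689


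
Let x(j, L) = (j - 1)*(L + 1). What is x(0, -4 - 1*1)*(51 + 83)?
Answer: 536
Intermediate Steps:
x(j, L) = (1 + L)*(-1 + j) (x(j, L) = (-1 + j)*(1 + L) = (1 + L)*(-1 + j))
x(0, -4 - 1*1)*(51 + 83) = (-1 + 0 - (-4 - 1*1) + (-4 - 1*1)*0)*(51 + 83) = (-1 + 0 - (-4 - 1) + (-4 - 1)*0)*134 = (-1 + 0 - 1*(-5) - 5*0)*134 = (-1 + 0 + 5 + 0)*134 = 4*134 = 536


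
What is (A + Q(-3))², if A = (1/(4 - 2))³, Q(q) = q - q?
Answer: 1/64 ≈ 0.015625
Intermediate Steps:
Q(q) = 0
A = ⅛ (A = (1/2)³ = (½)³ = ⅛ ≈ 0.12500)
(A + Q(-3))² = (⅛ + 0)² = (⅛)² = 1/64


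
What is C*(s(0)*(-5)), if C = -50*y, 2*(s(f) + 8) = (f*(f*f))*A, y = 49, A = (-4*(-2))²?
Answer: -98000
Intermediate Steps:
A = 64 (A = 8² = 64)
s(f) = -8 + 32*f³ (s(f) = -8 + ((f*(f*f))*64)/2 = -8 + ((f*f²)*64)/2 = -8 + (f³*64)/2 = -8 + (64*f³)/2 = -8 + 32*f³)
C = -2450 (C = -50*49 = -2450)
C*(s(0)*(-5)) = -2450*(-8 + 32*0³)*(-5) = -2450*(-8 + 32*0)*(-5) = -2450*(-8 + 0)*(-5) = -(-19600)*(-5) = -2450*40 = -98000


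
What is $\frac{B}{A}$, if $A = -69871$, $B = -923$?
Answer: $\frac{923}{69871} \approx 0.01321$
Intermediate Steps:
$\frac{B}{A} = - \frac{923}{-69871} = \left(-923\right) \left(- \frac{1}{69871}\right) = \frac{923}{69871}$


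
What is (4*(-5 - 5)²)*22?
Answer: 8800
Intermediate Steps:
(4*(-5 - 5)²)*22 = (4*(-10)²)*22 = (4*100)*22 = 400*22 = 8800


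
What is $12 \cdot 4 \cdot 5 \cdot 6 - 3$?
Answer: $1437$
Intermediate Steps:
$12 \cdot 4 \cdot 5 \cdot 6 - 3 = 12 \cdot 20 \cdot 6 - 3 = 12 \cdot 120 - 3 = 1440 - 3 = 1437$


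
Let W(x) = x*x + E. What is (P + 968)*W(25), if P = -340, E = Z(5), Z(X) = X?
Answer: 395640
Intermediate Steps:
E = 5
W(x) = 5 + x² (W(x) = x*x + 5 = x² + 5 = 5 + x²)
(P + 968)*W(25) = (-340 + 968)*(5 + 25²) = 628*(5 + 625) = 628*630 = 395640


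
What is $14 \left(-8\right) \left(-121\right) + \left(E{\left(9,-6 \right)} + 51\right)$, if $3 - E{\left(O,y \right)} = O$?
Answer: $13597$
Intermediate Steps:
$E{\left(O,y \right)} = 3 - O$
$14 \left(-8\right) \left(-121\right) + \left(E{\left(9,-6 \right)} + 51\right) = 14 \left(-8\right) \left(-121\right) + \left(\left(3 - 9\right) + 51\right) = \left(-112\right) \left(-121\right) + \left(\left(3 - 9\right) + 51\right) = 13552 + \left(-6 + 51\right) = 13552 + 45 = 13597$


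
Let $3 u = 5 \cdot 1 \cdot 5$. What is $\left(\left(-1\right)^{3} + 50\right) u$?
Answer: $\frac{1225}{3} \approx 408.33$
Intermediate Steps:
$u = \frac{25}{3}$ ($u = \frac{5 \cdot 1 \cdot 5}{3} = \frac{5 \cdot 5}{3} = \frac{1}{3} \cdot 25 = \frac{25}{3} \approx 8.3333$)
$\left(\left(-1\right)^{3} + 50\right) u = \left(\left(-1\right)^{3} + 50\right) \frac{25}{3} = \left(-1 + 50\right) \frac{25}{3} = 49 \cdot \frac{25}{3} = \frac{1225}{3}$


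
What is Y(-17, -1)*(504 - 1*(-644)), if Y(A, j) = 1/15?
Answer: 1148/15 ≈ 76.533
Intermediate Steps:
Y(A, j) = 1/15
Y(-17, -1)*(504 - 1*(-644)) = (504 - 1*(-644))/15 = (504 + 644)/15 = (1/15)*1148 = 1148/15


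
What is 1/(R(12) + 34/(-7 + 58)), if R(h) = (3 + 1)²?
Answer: 3/50 ≈ 0.060000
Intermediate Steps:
R(h) = 16 (R(h) = 4² = 16)
1/(R(12) + 34/(-7 + 58)) = 1/(16 + 34/(-7 + 58)) = 1/(16 + 34/51) = 1/(16 + 34*(1/51)) = 1/(16 + ⅔) = 1/(50/3) = 3/50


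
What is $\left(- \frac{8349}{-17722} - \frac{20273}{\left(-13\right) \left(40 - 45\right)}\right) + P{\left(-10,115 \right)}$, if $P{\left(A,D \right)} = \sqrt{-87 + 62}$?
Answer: $- \frac{358735421}{1151930} + 5 i \approx -311.42 + 5.0 i$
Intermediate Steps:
$P{\left(A,D \right)} = 5 i$ ($P{\left(A,D \right)} = \sqrt{-25} = 5 i$)
$\left(- \frac{8349}{-17722} - \frac{20273}{\left(-13\right) \left(40 - 45\right)}\right) + P{\left(-10,115 \right)} = \left(- \frac{8349}{-17722} - \frac{20273}{\left(-13\right) \left(40 - 45\right)}\right) + 5 i = \left(\left(-8349\right) \left(- \frac{1}{17722}\right) - \frac{20273}{\left(-13\right) \left(-5\right)}\right) + 5 i = \left(\frac{8349}{17722} - \frac{20273}{65}\right) + 5 i = - \frac{358735421}{1151930} + 5 i$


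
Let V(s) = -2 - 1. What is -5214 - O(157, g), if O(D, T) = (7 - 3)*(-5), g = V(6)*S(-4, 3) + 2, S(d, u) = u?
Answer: -5194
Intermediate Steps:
V(s) = -3
g = -7 (g = -3*3 + 2 = -9 + 2 = -7)
O(D, T) = -20 (O(D, T) = 4*(-5) = -20)
-5214 - O(157, g) = -5214 - 1*(-20) = -5214 + 20 = -5194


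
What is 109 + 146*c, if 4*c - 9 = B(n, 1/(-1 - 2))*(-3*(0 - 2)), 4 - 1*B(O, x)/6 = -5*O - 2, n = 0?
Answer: 16643/2 ≈ 8321.5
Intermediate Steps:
B(O, x) = 36 + 30*O (B(O, x) = 24 - 6*(-5*O - 2) = 24 - 6*(-2 - 5*O) = 24 + (12 + 30*O) = 36 + 30*O)
c = 225/4 (c = 9/4 + ((36 + 30*0)*(-3*(0 - 2)))/4 = 9/4 + ((36 + 0)*(-3*(-2)))/4 = 9/4 + (36*6)/4 = 9/4 + (¼)*216 = 9/4 + 54 = 225/4 ≈ 56.250)
109 + 146*c = 109 + 146*(225/4) = 109 + 16425/2 = 16643/2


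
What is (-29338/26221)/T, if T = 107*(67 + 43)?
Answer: -14669/154310585 ≈ -9.5061e-5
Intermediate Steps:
T = 11770 (T = 107*110 = 11770)
(-29338/26221)/T = -29338/26221/11770 = -29338*1/26221*(1/11770) = -29338/26221*1/11770 = -14669/154310585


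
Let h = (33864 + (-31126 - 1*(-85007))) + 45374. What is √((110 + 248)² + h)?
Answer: √261283 ≈ 511.16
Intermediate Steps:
h = 133119 (h = (33864 + (-31126 + 85007)) + 45374 = (33864 + 53881) + 45374 = 87745 + 45374 = 133119)
√((110 + 248)² + h) = √((110 + 248)² + 133119) = √(358² + 133119) = √(128164 + 133119) = √261283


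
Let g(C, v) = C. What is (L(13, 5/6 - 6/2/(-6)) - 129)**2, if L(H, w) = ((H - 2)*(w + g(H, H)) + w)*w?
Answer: 6889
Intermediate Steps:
L(H, w) = w*(w + (-2 + H)*(H + w)) (L(H, w) = ((H - 2)*(w + H) + w)*w = ((-2 + H)*(H + w) + w)*w = (w + (-2 + H)*(H + w))*w = w*(w + (-2 + H)*(H + w)))
(L(13, 5/6 - 6/2/(-6)) - 129)**2 = ((5/6 - 6/2/(-6))*(13**2 - (5/6 - 6/2/(-6)) - 2*13 + 13*(5/6 - 6/2/(-6))) - 129)**2 = ((5*(1/6) - 6*1/2*(-1/6))*(169 - (5*(1/6) - 6*1/2*(-1/6)) - 26 + 13*(5*(1/6) - 6*1/2*(-1/6))) - 129)**2 = ((5/6 - 3*(-1/6))*(169 - (5/6 - 3*(-1/6)) - 26 + 13*(5/6 - 3*(-1/6))) - 129)**2 = ((5/6 + 1/2)*(169 - (5/6 + 1/2) - 26 + 13*(5/6 + 1/2)) - 129)**2 = (4*(169 - 1*4/3 - 26 + 13*(4/3))/3 - 129)**2 = (4*(169 - 4/3 - 26 + 52/3)/3 - 129)**2 = ((4/3)*159 - 129)**2 = (212 - 129)**2 = 83**2 = 6889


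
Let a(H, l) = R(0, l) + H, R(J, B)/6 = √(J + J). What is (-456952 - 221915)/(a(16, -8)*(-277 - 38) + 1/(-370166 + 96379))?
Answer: 185864959329/1379886481 ≈ 134.70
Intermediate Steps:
R(J, B) = 6*√2*√J (R(J, B) = 6*√(J + J) = 6*√(2*J) = 6*(√2*√J) = 6*√2*√J)
a(H, l) = H (a(H, l) = 6*√2*√0 + H = 6*√2*0 + H = 0 + H = H)
(-456952 - 221915)/(a(16, -8)*(-277 - 38) + 1/(-370166 + 96379)) = (-456952 - 221915)/(16*(-277 - 38) + 1/(-370166 + 96379)) = -678867/(16*(-315) + 1/(-273787)) = -678867/(-5040 - 1/273787) = -678867/(-1379886481/273787) = -678867*(-273787/1379886481) = 185864959329/1379886481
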